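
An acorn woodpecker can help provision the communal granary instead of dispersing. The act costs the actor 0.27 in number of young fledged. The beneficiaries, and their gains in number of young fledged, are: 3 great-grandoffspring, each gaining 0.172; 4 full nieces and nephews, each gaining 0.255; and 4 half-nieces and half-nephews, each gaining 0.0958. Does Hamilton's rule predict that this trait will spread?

Yes

Hamilton's rule: the trait is favored when the sum of r·B over every recipient exceeds the actor's cost C.
r to a great-grandoffspring = 0.125 (three parent–offspring links: r = (1/2)^3 = 1/8).
r to a full niece or nephew = 1/4 (full aunt/uncle↔niece/nephew: two paths of length 3 through the shared grandparent pair: r = 2·(1/2)^3 = 1/4).
r to a half-niece or half-nephew = 0.125 (half-aunt/uncle↔niece/nephew: one path of length 3: r = (1/2)^3 = 1/8).
Summing one r·B term per recipient: 3·0.125·0.172 + 4·0.25·0.255 + 4·0.125·0.0958 = 0.3674.
0.3674 > 0.27: the indirect benefit exceeds the cost.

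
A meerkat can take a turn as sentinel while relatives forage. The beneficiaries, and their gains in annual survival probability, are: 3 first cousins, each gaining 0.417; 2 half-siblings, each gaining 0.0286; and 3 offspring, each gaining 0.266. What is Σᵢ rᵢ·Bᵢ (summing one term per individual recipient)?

0.569675

r to a first cousin = 0.125 (first cousins share one grandparent pair — two paths of length 4: r = 2·(1/2)^4 = 1/8).
r to a half-sibling = 0.25 (half-sibs share one parent — one path of length 2: r = (1/2)^2 = 1/4).
r to an offspring = 0.5 (one parent–offspring link: r = (1/2)^1 = 1/2).
Summing one r·B term per recipient: 3·0.125·0.417 + 2·0.25·0.0286 + 3·0.5·0.266 = 0.569675.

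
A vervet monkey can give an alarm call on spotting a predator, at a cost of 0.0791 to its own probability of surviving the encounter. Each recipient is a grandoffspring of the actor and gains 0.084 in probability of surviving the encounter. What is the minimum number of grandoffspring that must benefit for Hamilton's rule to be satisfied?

4

r to a grandoffspring = 0.25 (two parent–offspring links: r = (1/2)^2 = 1/4).
Hamilton's rule: n·r·B > C  ⇒  n > C/(r·B) = 0.0791/(0.25·0.084) = 3.767.
The smallest integer exceeding 3.767 is 4.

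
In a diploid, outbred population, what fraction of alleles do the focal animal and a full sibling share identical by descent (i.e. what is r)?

Each parent–offspring link contributes a factor of 1/2, and independent paths through distinct common ancestors add.
Full sibs share both parents — two paths of length 2: r = 2·(1/2)^2 = 1/2.

0.5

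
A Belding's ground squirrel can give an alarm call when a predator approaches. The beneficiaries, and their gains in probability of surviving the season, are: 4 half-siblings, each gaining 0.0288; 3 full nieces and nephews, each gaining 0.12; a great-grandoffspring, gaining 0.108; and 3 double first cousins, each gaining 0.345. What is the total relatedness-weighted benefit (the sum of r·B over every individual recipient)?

r to a half-sibling = 1/4 (half-sibs share one parent — one path of length 2: r = (1/2)^2 = 1/4).
r to a full niece or nephew = 0.25 (full aunt/uncle↔niece/nephew: two paths of length 3 through the shared grandparent pair: r = 2·(1/2)^3 = 1/4).
r to a great-grandoffspring = 0.125 (three parent–offspring links: r = (1/2)^3 = 1/8).
r to a double first cousin = 1/4 (double first cousins share both grandparent pairs — four paths of length 4: r = 4·(1/2)^4 = 1/4).
Summing one r·B term per recipient: 4·0.25·0.0288 + 3·0.25·0.12 + 1·0.125·0.108 + 3·0.25·0.345 = 0.39105.

0.39105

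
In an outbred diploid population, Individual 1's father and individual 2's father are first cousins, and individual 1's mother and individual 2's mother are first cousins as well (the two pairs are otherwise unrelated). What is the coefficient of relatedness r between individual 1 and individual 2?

0.0625

With two independent routes of shared ancestry, r is the sum of the two contributions.
Individual 1 and individual 2 are related in two ways: second cousins through their fathers (r = 1/32) and second cousins through their mothers (r = 1/32).
r = 1/32 + 1/32 = 1/16 = 0.0625.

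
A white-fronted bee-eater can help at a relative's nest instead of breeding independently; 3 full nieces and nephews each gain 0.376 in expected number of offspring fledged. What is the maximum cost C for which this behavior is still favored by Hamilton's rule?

0.282

r to a full niece or nephew = 1/4 (full aunt/uncle↔niece/nephew: two paths of length 3 through the shared grandparent pair: r = 2·(1/2)^3 = 1/4).
Hamilton's rule: n·r·B > C, so the trait is favored while C < n·r·B = 3·0.25·0.376 = 0.282.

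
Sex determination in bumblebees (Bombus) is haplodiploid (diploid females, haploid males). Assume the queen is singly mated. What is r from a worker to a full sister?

0.75

Haplodiploid full sisters inherit their father's entire haploid genome identically (contributing 1/2) and on average half of their mother's contribution (1/2 · 1/2 = 1/4); r = 1/2 + 1/4 = 3/4.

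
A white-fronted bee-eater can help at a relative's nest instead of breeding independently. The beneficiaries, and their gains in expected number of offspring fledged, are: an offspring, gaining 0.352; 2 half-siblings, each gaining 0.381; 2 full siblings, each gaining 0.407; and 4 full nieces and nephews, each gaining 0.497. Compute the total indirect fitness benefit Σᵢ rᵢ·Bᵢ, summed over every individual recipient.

1.2705

r to an offspring = 1/2 (one parent–offspring link: r = (1/2)^1 = 1/2).
r to a half-sibling = 0.25 (half-sibs share one parent — one path of length 2: r = (1/2)^2 = 1/4).
r to a full sibling = 1/2 (full sibs share both parents — two paths of length 2: r = 2·(1/2)^2 = 1/2).
r to a full niece or nephew = 0.25 (full aunt/uncle↔niece/nephew: two paths of length 3 through the shared grandparent pair: r = 2·(1/2)^3 = 1/4).
Summing one r·B term per recipient: 1·0.5·0.352 + 2·0.25·0.381 + 2·0.5·0.407 + 4·0.25·0.497 = 1.2705.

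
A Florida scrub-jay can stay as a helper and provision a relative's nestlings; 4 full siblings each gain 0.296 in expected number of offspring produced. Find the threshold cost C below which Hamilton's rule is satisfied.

r to a full sibling = 1/2 (full sibs share both parents — two paths of length 2: r = 2·(1/2)^2 = 1/2).
Hamilton's rule: n·r·B > C, so the trait is favored while C < n·r·B = 4·0.5·0.296 = 0.592.

0.592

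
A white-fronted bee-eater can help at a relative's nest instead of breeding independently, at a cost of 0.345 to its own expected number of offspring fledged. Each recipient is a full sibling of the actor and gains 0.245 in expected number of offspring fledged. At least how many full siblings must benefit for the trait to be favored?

r to a full sibling = 0.5 (full sibs share both parents — two paths of length 2: r = 2·(1/2)^2 = 1/2).
Hamilton's rule: n·r·B > C  ⇒  n > C/(r·B) = 0.345/(0.5·0.245) = 2.816.
The smallest integer exceeding 2.816 is 3.

3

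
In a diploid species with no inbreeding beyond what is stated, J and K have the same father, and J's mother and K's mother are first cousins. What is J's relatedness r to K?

Relatedness sums over independent paths through distinct common ancestors.
J and K are related in two ways: half-sibs through their shared father (r = 1/4) and second cousins through their mothers (r = 1/32).
r = 1/4 + 1/32 = 9/32 = 0.28125.

0.28125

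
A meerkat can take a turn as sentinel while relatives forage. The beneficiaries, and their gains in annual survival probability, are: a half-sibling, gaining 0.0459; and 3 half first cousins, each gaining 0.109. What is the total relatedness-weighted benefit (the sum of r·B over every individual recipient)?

0.0319125

r to a half-sibling = 0.25 (half-sibs share one parent — one path of length 2: r = (1/2)^2 = 1/4).
r to a half first cousin = 1/16 (half first cousins share one grandparent — one path of length 4: r = (1/2)^4 = 1/16).
Summing one r·B term per recipient: 1·0.25·0.0459 + 3·0.0625·0.109 = 0.0319125.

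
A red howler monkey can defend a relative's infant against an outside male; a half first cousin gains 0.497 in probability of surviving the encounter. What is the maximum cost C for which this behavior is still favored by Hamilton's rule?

0.0310625

r to a half first cousin = 1/16 (half first cousins share one grandparent — one path of length 4: r = (1/2)^4 = 1/16).
Hamilton's rule: n·r·B > C, so the trait is favored while C < n·r·B = 1·0.0625·0.497 = 0.0310625.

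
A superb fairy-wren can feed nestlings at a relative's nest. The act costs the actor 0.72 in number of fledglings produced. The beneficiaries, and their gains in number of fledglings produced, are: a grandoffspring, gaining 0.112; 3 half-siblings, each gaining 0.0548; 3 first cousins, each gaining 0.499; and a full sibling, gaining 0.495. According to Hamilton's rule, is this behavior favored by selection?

No

Hamilton's rule: the trait is favored when the sum of r·B over every recipient exceeds the actor's cost C.
r to a grandoffspring = 1/4 (two parent–offspring links: r = (1/2)^2 = 1/4).
r to a half-sibling = 0.25 (half-sibs share one parent — one path of length 2: r = (1/2)^2 = 1/4).
r to a first cousin = 0.125 (first cousins share one grandparent pair — two paths of length 4: r = 2·(1/2)^4 = 1/8).
r to a full sibling = 0.5 (full sibs share both parents — two paths of length 2: r = 2·(1/2)^2 = 1/2).
Summing one r·B term per recipient: 1·0.25·0.112 + 3·0.25·0.0548 + 3·0.125·0.499 + 1·0.5·0.495 = 0.503725.
0.503725 < 0.72: the indirect benefit is less than the cost.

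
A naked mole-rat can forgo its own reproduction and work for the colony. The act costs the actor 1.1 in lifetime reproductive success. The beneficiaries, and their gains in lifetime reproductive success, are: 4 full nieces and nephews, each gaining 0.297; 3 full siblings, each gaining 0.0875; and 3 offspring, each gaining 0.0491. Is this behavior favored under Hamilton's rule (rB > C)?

Hamilton's rule: the trait is favored when the sum of r·B over every recipient exceeds the actor's cost C.
r to a full niece or nephew = 1/4 (full aunt/uncle↔niece/nephew: two paths of length 3 through the shared grandparent pair: r = 2·(1/2)^3 = 1/4).
r to a full sibling = 0.5 (full sibs share both parents — two paths of length 2: r = 2·(1/2)^2 = 1/2).
r to an offspring = 0.5 (one parent–offspring link: r = (1/2)^1 = 1/2).
Summing one r·B term per recipient: 4·0.25·0.297 + 3·0.5·0.0875 + 3·0.5·0.0491 = 0.5019.
0.5019 < 1.1: the indirect benefit is less than the cost.

No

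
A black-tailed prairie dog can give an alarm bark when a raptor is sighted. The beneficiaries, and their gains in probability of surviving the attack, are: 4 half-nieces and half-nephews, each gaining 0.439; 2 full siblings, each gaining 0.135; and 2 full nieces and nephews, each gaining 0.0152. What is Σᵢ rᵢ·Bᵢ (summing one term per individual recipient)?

r to a half-niece or half-nephew = 0.125 (half-aunt/uncle↔niece/nephew: one path of length 3: r = (1/2)^3 = 1/8).
r to a full sibling = 0.5 (full sibs share both parents — two paths of length 2: r = 2·(1/2)^2 = 1/2).
r to a full niece or nephew = 1/4 (full aunt/uncle↔niece/nephew: two paths of length 3 through the shared grandparent pair: r = 2·(1/2)^3 = 1/4).
Summing one r·B term per recipient: 4·0.125·0.439 + 2·0.5·0.135 + 2·0.25·0.0152 = 0.3621.

0.3621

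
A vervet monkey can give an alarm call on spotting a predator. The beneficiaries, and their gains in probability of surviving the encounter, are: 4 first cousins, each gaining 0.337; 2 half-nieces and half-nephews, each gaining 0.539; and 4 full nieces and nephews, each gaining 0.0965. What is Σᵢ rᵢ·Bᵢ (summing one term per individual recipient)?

r to a first cousin = 0.125 (first cousins share one grandparent pair — two paths of length 4: r = 2·(1/2)^4 = 1/8).
r to a half-niece or half-nephew = 1/8 (half-aunt/uncle↔niece/nephew: one path of length 3: r = (1/2)^3 = 1/8).
r to a full niece or nephew = 1/4 (full aunt/uncle↔niece/nephew: two paths of length 3 through the shared grandparent pair: r = 2·(1/2)^3 = 1/4).
Summing one r·B term per recipient: 4·0.125·0.337 + 2·0.125·0.539 + 4·0.25·0.0965 = 0.39975.

0.39975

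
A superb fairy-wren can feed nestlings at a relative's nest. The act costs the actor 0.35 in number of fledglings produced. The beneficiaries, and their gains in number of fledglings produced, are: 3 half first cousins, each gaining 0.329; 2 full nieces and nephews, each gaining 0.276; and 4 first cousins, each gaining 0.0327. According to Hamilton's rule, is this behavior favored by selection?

No

Hamilton's rule: the trait is favored when the sum of r·B over every recipient exceeds the actor's cost C.
r to a half first cousin = 0.0625 (half first cousins share one grandparent — one path of length 4: r = (1/2)^4 = 1/16).
r to a full niece or nephew = 1/4 (full aunt/uncle↔niece/nephew: two paths of length 3 through the shared grandparent pair: r = 2·(1/2)^3 = 1/4).
r to a first cousin = 0.125 (first cousins share one grandparent pair — two paths of length 4: r = 2·(1/2)^4 = 1/8).
Summing one r·B term per recipient: 3·0.0625·0.329 + 2·0.25·0.276 + 4·0.125·0.0327 = 0.2160375.
0.2160375 < 0.35: the indirect benefit is less than the cost.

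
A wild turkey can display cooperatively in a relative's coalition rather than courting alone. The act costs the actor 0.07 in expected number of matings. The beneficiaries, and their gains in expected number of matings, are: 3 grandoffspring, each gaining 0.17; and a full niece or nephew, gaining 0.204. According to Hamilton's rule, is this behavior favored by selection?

Yes

Hamilton's rule: the trait is favored when the sum of r·B over every recipient exceeds the actor's cost C.
r to a grandoffspring = 0.25 (two parent–offspring links: r = (1/2)^2 = 1/4).
r to a full niece or nephew = 0.25 (full aunt/uncle↔niece/nephew: two paths of length 3 through the shared grandparent pair: r = 2·(1/2)^3 = 1/4).
Summing one r·B term per recipient: 3·0.25·0.17 + 1·0.25·0.204 = 0.1785.
0.1785 > 0.07: the indirect benefit exceeds the cost.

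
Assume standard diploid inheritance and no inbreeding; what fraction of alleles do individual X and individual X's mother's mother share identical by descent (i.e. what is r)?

0.25

Each parent–offspring link contributes a factor of 1/2, and independent paths through distinct common ancestors add.
Two parent–offspring links: r = (1/2)^2 = 1/4.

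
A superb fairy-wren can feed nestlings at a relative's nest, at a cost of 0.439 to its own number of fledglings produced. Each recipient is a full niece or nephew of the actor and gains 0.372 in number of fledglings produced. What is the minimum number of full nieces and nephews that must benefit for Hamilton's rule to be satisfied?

r to a full niece or nephew = 0.25 (full aunt/uncle↔niece/nephew: two paths of length 3 through the shared grandparent pair: r = 2·(1/2)^3 = 1/4).
Hamilton's rule: n·r·B > C  ⇒  n > C/(r·B) = 0.439/(0.25·0.372) = 4.72.
The smallest integer exceeding 4.72 is 5.

5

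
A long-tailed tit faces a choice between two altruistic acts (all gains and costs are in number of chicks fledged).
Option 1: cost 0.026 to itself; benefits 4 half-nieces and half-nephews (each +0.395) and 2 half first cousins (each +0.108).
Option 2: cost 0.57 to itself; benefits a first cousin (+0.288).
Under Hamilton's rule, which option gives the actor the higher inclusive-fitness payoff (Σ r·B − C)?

Option 1

Option 1: r to a half-niece or half-nephew = 0.125.
Option 1: r to a half first cousin = 0.0625.
Option 1: Σ r·B − C = (4·0.125·0.395 + 2·0.0625·0.108) − 0.026 = 0.185.
Option 2: r to a first cousin = 0.125.
Option 2: Σ r·B − C = (1·0.125·0.288) − 0.57 = -0.534.
Option 1 has the higher net inclusive-fitness payoff.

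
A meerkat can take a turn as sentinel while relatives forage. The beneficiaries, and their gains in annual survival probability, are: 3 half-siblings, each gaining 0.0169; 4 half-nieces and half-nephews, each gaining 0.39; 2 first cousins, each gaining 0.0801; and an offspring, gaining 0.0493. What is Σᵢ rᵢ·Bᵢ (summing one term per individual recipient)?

r to a half-sibling = 0.25 (half-sibs share one parent — one path of length 2: r = (1/2)^2 = 1/4).
r to a half-niece or half-nephew = 1/8 (half-aunt/uncle↔niece/nephew: one path of length 3: r = (1/2)^3 = 1/8).
r to a first cousin = 0.125 (first cousins share one grandparent pair — two paths of length 4: r = 2·(1/2)^4 = 1/8).
r to an offspring = 1/2 (one parent–offspring link: r = (1/2)^1 = 1/2).
Summing one r·B term per recipient: 3·0.25·0.0169 + 4·0.125·0.39 + 2·0.125·0.0801 + 1·0.5·0.0493 = 0.25235.

0.25235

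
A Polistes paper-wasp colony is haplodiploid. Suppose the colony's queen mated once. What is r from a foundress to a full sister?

0.75

Haplodiploid full sisters inherit their father's entire haploid genome identically (contributing 1/2) and on average half of their mother's contribution (1/2 · 1/2 = 1/4); r = 1/2 + 1/4 = 3/4.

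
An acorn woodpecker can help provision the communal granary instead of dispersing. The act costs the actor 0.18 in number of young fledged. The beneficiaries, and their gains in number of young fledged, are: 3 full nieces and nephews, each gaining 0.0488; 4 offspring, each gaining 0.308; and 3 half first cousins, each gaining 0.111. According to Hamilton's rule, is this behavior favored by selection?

Hamilton's rule: the trait is favored when the sum of r·B over every recipient exceeds the actor's cost C.
r to a full niece or nephew = 0.25 (full aunt/uncle↔niece/nephew: two paths of length 3 through the shared grandparent pair: r = 2·(1/2)^3 = 1/4).
r to an offspring = 1/2 (one parent–offspring link: r = (1/2)^1 = 1/2).
r to a half first cousin = 1/16 (half first cousins share one grandparent — one path of length 4: r = (1/2)^4 = 1/16).
Summing one r·B term per recipient: 3·0.25·0.0488 + 4·0.5·0.308 + 3·0.0625·0.111 = 0.6734125.
0.6734125 > 0.18: the indirect benefit exceeds the cost.

Yes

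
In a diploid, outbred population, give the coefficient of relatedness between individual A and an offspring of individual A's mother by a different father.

Each parent–offspring link contributes a factor of 1/2, and independent paths through distinct common ancestors add.
Half-sibs share one parent — one path of length 2: r = (1/2)^2 = 1/4.

0.25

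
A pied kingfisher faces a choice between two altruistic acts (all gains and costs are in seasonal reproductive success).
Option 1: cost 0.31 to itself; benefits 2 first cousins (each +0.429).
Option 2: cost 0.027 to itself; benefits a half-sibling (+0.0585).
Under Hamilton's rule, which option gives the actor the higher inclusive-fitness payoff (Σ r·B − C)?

Option 1: r to a first cousin = 0.125.
Option 1: Σ r·B − C = (2·0.125·0.429) − 0.31 = -0.20275.
Option 2: r to a half-sibling = 0.25.
Option 2: Σ r·B − C = (1·0.25·0.0585) − 0.027 = -0.012375.
Option 2 has the higher net inclusive-fitness payoff.

Option 2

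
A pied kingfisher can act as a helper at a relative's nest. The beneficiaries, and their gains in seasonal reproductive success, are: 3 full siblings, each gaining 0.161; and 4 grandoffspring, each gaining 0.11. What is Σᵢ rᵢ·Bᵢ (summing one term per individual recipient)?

r to a full sibling = 0.5 (full sibs share both parents — two paths of length 2: r = 2·(1/2)^2 = 1/2).
r to a grandoffspring = 1/4 (two parent–offspring links: r = (1/2)^2 = 1/4).
Summing one r·B term per recipient: 3·0.5·0.161 + 4·0.25·0.11 = 0.3515.

0.3515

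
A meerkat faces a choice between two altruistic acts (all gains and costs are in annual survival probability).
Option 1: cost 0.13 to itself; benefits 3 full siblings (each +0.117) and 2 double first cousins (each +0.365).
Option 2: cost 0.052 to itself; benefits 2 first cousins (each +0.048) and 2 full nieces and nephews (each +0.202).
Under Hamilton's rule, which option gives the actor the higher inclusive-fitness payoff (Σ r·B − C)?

Option 1: r to a full sibling = 0.5.
Option 1: r to a double first cousin = 0.25.
Option 1: Σ r·B − C = (3·0.5·0.117 + 2·0.25·0.365) − 0.13 = 0.228.
Option 2: r to a first cousin = 0.125.
Option 2: r to a full niece or nephew = 0.25.
Option 2: Σ r·B − C = (2·0.125·0.048 + 2·0.25·0.202) − 0.052 = 0.061.
Option 1 has the higher net inclusive-fitness payoff.

Option 1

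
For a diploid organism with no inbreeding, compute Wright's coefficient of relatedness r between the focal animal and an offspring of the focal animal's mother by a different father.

Each parent–offspring link contributes a factor of 1/2, and independent paths through distinct common ancestors add.
Half-sibs share one parent — one path of length 2: r = (1/2)^2 = 1/4.

0.25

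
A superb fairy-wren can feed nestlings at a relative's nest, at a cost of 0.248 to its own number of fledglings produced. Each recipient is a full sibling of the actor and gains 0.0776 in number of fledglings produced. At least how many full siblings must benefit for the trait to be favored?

r to a full sibling = 0.5 (full sibs share both parents — two paths of length 2: r = 2·(1/2)^2 = 1/2).
Hamilton's rule: n·r·B > C  ⇒  n > C/(r·B) = 0.248/(0.5·0.0776) = 6.392.
The smallest integer exceeding 6.392 is 7.

7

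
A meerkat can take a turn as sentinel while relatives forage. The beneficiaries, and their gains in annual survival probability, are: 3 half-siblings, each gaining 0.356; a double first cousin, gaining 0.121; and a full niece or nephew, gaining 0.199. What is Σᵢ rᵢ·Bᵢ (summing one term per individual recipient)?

r to a half-sibling = 0.25 (half-sibs share one parent — one path of length 2: r = (1/2)^2 = 1/4).
r to a double first cousin = 1/4 (double first cousins share both grandparent pairs — four paths of length 4: r = 4·(1/2)^4 = 1/4).
r to a full niece or nephew = 1/4 (full aunt/uncle↔niece/nephew: two paths of length 3 through the shared grandparent pair: r = 2·(1/2)^3 = 1/4).
Summing one r·B term per recipient: 3·0.25·0.356 + 1·0.25·0.121 + 1·0.25·0.199 = 0.347.

0.347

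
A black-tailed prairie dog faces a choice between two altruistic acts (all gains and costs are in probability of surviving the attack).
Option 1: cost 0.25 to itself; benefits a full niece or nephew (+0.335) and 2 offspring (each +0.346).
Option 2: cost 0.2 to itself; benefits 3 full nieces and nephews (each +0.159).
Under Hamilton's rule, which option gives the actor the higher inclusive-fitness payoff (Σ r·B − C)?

Option 1: r to a full niece or nephew = 0.25.
Option 1: r to an offspring = 0.5.
Option 1: Σ r·B − C = (1·0.25·0.335 + 2·0.5·0.346) − 0.25 = 0.17975.
Option 2: r to a full niece or nephew = 0.25.
Option 2: Σ r·B − C = (3·0.25·0.159) − 0.2 = -0.08075.
Option 1 has the higher net inclusive-fitness payoff.

Option 1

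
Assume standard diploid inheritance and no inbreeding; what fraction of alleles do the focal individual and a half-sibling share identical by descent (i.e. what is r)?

0.25

Each parent–offspring link contributes a factor of 1/2, and independent paths through distinct common ancestors add.
Half-sibs share one parent — one path of length 2: r = (1/2)^2 = 1/4.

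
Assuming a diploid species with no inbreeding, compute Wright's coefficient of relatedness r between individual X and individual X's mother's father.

Each parent–offspring link contributes a factor of 1/2, and independent paths through distinct common ancestors add.
Two parent–offspring links: r = (1/2)^2 = 1/4.

0.25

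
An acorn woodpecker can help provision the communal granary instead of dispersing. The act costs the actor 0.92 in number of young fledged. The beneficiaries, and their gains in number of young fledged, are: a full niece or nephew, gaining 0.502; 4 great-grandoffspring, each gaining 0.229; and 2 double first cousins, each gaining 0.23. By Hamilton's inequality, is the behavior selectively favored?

No

Hamilton's rule: the trait is favored when the sum of r·B over every recipient exceeds the actor's cost C.
r to a full niece or nephew = 0.25 (full aunt/uncle↔niece/nephew: two paths of length 3 through the shared grandparent pair: r = 2·(1/2)^3 = 1/4).
r to a great-grandoffspring = 1/8 (three parent–offspring links: r = (1/2)^3 = 1/8).
r to a double first cousin = 1/4 (double first cousins share both grandparent pairs — four paths of length 4: r = 4·(1/2)^4 = 1/4).
Summing one r·B term per recipient: 1·0.25·0.502 + 4·0.125·0.229 + 2·0.25·0.23 = 0.355.
0.355 < 0.92: the indirect benefit is less than the cost.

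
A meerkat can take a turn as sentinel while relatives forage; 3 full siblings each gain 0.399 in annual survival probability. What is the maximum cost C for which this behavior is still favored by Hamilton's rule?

r to a full sibling = 0.5 (full sibs share both parents — two paths of length 2: r = 2·(1/2)^2 = 1/2).
Hamilton's rule: n·r·B > C, so the trait is favored while C < n·r·B = 3·0.5·0.399 = 0.5985.

0.5985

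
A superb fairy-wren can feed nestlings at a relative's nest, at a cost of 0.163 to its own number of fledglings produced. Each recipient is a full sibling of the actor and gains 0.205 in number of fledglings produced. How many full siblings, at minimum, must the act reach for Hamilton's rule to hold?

2

r to a full sibling = 0.5 (full sibs share both parents — two paths of length 2: r = 2·(1/2)^2 = 1/2).
Hamilton's rule: n·r·B > C  ⇒  n > C/(r·B) = 0.163/(0.5·0.205) = 1.59.
The smallest integer exceeding 1.59 is 2.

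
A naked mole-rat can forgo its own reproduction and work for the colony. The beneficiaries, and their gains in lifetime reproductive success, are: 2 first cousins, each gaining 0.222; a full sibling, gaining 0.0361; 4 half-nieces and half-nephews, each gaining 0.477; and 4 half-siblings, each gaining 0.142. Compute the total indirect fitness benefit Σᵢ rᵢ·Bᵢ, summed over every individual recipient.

0.45405

r to a first cousin = 0.125 (first cousins share one grandparent pair — two paths of length 4: r = 2·(1/2)^4 = 1/8).
r to a full sibling = 0.5 (full sibs share both parents — two paths of length 2: r = 2·(1/2)^2 = 1/2).
r to a half-niece or half-nephew = 1/8 (half-aunt/uncle↔niece/nephew: one path of length 3: r = (1/2)^3 = 1/8).
r to a half-sibling = 0.25 (half-sibs share one parent — one path of length 2: r = (1/2)^2 = 1/4).
Summing one r·B term per recipient: 2·0.125·0.222 + 1·0.5·0.0361 + 4·0.125·0.477 + 4·0.25·0.142 = 0.45405.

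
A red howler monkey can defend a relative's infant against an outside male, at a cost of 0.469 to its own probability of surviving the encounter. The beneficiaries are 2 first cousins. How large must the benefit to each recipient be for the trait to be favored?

1.876

r to a first cousin = 0.125 (first cousins share one grandparent pair — two paths of length 4: r = 2·(1/2)^4 = 1/8).
Hamilton's rule with n recipients of equal r: n·r·B > C, so B > C/(n·r) = 0.469/(2·0.125) = 1.876.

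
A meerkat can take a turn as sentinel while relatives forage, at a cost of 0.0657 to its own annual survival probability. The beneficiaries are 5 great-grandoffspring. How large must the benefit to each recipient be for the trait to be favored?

r to a great-grandoffspring = 0.125 (three parent–offspring links: r = (1/2)^3 = 1/8).
Hamilton's rule with n recipients of equal r: n·r·B > C, so B > C/(n·r) = 0.0657/(5·0.125) = 0.1051.

0.1051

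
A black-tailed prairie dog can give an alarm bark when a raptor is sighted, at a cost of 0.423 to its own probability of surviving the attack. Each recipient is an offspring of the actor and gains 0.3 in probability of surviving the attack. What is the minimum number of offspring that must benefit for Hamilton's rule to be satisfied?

r to an offspring = 1/2 (one parent–offspring link: r = (1/2)^1 = 1/2).
Hamilton's rule: n·r·B > C  ⇒  n > C/(r·B) = 0.423/(0.5·0.3) = 2.82.
The smallest integer exceeding 2.82 is 3.

3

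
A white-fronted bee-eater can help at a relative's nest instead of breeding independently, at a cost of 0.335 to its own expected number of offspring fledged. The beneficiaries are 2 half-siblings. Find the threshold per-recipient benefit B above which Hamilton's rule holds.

0.67

r to a half-sibling = 0.25 (half-sibs share one parent — one path of length 2: r = (1/2)^2 = 1/4).
Hamilton's rule with n recipients of equal r: n·r·B > C, so B > C/(n·r) = 0.335/(2·0.25) = 0.67.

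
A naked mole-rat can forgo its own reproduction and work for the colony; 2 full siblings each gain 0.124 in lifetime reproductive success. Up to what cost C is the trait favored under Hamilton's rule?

0.124

r to a full sibling = 1/2 (full sibs share both parents — two paths of length 2: r = 2·(1/2)^2 = 1/2).
Hamilton's rule: n·r·B > C, so the trait is favored while C < n·r·B = 2·0.5·0.124 = 0.124.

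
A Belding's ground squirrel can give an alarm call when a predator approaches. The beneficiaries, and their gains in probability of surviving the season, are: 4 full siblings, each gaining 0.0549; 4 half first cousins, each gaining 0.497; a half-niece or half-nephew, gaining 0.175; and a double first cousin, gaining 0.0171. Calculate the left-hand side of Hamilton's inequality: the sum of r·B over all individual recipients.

r to a full sibling = 0.5 (full sibs share both parents — two paths of length 2: r = 2·(1/2)^2 = 1/2).
r to a half first cousin = 0.0625 (half first cousins share one grandparent — one path of length 4: r = (1/2)^4 = 1/16).
r to a half-niece or half-nephew = 1/8 (half-aunt/uncle↔niece/nephew: one path of length 3: r = (1/2)^3 = 1/8).
r to a double first cousin = 0.25 (double first cousins share both grandparent pairs — four paths of length 4: r = 4·(1/2)^4 = 1/4).
Summing one r·B term per recipient: 4·0.5·0.0549 + 4·0.0625·0.497 + 1·0.125·0.175 + 1·0.25·0.0171 = 0.2602.

0.2602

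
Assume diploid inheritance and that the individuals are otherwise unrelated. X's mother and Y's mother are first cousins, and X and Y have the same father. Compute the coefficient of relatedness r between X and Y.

0.28125

With two independent routes of shared ancestry, r is the sum of the two contributions.
X and Y are related in two ways: second cousins through their mothers (r = 1/32) and half-sibs through their shared father (r = 1/4).
r = 1/32 + 1/4 = 0.28125.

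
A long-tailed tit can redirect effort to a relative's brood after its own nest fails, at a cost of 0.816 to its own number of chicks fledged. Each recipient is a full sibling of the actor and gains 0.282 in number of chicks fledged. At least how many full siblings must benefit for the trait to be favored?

r to a full sibling = 0.5 (full sibs share both parents — two paths of length 2: r = 2·(1/2)^2 = 1/2).
Hamilton's rule: n·r·B > C  ⇒  n > C/(r·B) = 0.816/(0.5·0.282) = 5.787.
The smallest integer exceeding 5.787 is 6.

6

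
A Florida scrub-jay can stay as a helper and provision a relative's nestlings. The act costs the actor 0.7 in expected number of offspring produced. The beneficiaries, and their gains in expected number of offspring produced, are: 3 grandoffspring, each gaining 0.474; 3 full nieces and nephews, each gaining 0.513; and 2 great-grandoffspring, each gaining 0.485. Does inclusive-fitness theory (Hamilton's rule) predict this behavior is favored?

Hamilton's rule: the trait is favored when the sum of r·B over every recipient exceeds the actor's cost C.
r to a grandoffspring = 0.25 (two parent–offspring links: r = (1/2)^2 = 1/4).
r to a full niece or nephew = 1/4 (full aunt/uncle↔niece/nephew: two paths of length 3 through the shared grandparent pair: r = 2·(1/2)^3 = 1/4).
r to a great-grandoffspring = 0.125 (three parent–offspring links: r = (1/2)^3 = 1/8).
Summing one r·B term per recipient: 3·0.25·0.474 + 3·0.25·0.513 + 2·0.125·0.485 = 0.8615.
0.8615 > 0.7: the indirect benefit exceeds the cost.

Yes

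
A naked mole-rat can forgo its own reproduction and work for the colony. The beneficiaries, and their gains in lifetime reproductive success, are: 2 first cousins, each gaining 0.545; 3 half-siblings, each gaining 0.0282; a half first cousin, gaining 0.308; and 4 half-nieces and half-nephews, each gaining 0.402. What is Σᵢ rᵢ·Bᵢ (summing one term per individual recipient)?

r to a first cousin = 0.125 (first cousins share one grandparent pair — two paths of length 4: r = 2·(1/2)^4 = 1/8).
r to a half-sibling = 0.25 (half-sibs share one parent — one path of length 2: r = (1/2)^2 = 1/4).
r to a half first cousin = 0.0625 (half first cousins share one grandparent — one path of length 4: r = (1/2)^4 = 1/16).
r to a half-niece or half-nephew = 0.125 (half-aunt/uncle↔niece/nephew: one path of length 3: r = (1/2)^3 = 1/8).
Summing one r·B term per recipient: 2·0.125·0.545 + 3·0.25·0.0282 + 1·0.0625·0.308 + 4·0.125·0.402 = 0.37765.

0.37765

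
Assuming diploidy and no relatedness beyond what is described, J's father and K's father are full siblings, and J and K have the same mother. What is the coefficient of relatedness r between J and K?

0.375

Independent pedigree routes through distinct common ancestors add.
J and K are related in two ways: first cousins through their fathers (r = 1/8) and half-sibs through their shared mother (r = 1/4).
r = 1/8 + 1/4 = 3/8 = 0.375.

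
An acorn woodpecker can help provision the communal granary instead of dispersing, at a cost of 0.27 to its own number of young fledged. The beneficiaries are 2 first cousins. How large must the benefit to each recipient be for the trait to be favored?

1.08

r to a first cousin = 0.125 (first cousins share one grandparent pair — two paths of length 4: r = 2·(1/2)^4 = 1/8).
Hamilton's rule with n recipients of equal r: n·r·B > C, so B > C/(n·r) = 0.27/(2·0.125) = 1.08.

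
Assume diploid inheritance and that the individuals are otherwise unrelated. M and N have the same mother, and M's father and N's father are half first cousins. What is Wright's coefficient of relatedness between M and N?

0.265625

Independent pedigree routes through distinct common ancestors add.
M and N are related in two ways: half-sibs through their shared mother (r = 1/4) and half second cousins through their fathers (r = 1/64).
r = 1/4 + 1/64 = 17/64 = 0.265625.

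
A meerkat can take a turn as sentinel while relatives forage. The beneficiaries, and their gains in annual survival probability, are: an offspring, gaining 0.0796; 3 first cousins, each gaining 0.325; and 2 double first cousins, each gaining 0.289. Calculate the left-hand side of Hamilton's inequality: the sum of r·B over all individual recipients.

r to an offspring = 1/2 (one parent–offspring link: r = (1/2)^1 = 1/2).
r to a first cousin = 0.125 (first cousins share one grandparent pair — two paths of length 4: r = 2·(1/2)^4 = 1/8).
r to a double first cousin = 0.25 (double first cousins share both grandparent pairs — four paths of length 4: r = 4·(1/2)^4 = 1/4).
Summing one r·B term per recipient: 1·0.5·0.0796 + 3·0.125·0.325 + 2·0.25·0.289 = 0.306175.

0.306175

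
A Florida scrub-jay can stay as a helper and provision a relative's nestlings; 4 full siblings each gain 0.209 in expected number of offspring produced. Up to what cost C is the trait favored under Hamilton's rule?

r to a full sibling = 1/2 (full sibs share both parents — two paths of length 2: r = 2·(1/2)^2 = 1/2).
Hamilton's rule: n·r·B > C, so the trait is favored while C < n·r·B = 4·0.5·0.209 = 0.418.

0.418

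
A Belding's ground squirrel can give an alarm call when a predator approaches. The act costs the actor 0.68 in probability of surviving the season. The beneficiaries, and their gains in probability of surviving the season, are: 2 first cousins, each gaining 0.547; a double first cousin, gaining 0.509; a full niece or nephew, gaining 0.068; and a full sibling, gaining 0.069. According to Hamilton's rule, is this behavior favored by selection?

Hamilton's rule: the trait is favored when the sum of r·B over every recipient exceeds the actor's cost C.
r to a first cousin = 0.125 (first cousins share one grandparent pair — two paths of length 4: r = 2·(1/2)^4 = 1/8).
r to a double first cousin = 1/4 (double first cousins share both grandparent pairs — four paths of length 4: r = 4·(1/2)^4 = 1/4).
r to a full niece or nephew = 1/4 (full aunt/uncle↔niece/nephew: two paths of length 3 through the shared grandparent pair: r = 2·(1/2)^3 = 1/4).
r to a full sibling = 1/2 (full sibs share both parents — two paths of length 2: r = 2·(1/2)^2 = 1/2).
Summing one r·B term per recipient: 2·0.125·0.547 + 1·0.25·0.509 + 1·0.25·0.068 + 1·0.5·0.069 = 0.3155.
0.3155 < 0.68: the indirect benefit is less than the cost.

No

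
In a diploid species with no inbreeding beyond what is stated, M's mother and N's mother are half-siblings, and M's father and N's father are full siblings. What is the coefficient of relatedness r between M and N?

With two independent routes of shared ancestry, r is the sum of the two contributions.
M and N are related in two ways: half first cousins through their mothers (r = 1/16) and first cousins through their fathers (r = 1/8).
r = 1/16 + 1/8 = 0.1875.

0.1875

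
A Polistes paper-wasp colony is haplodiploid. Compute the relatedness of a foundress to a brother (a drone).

Her haploid brother carries none of their father's genes and a random half of their mother's genome; that half matches the maternal half of her own genome with probability 1/2: r = 1/2 · 1/2 = 1/4.

0.25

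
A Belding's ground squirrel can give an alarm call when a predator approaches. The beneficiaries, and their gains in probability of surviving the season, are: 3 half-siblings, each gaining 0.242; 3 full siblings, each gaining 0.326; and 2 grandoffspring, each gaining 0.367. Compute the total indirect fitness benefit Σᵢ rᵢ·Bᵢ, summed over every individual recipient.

r to a half-sibling = 1/4 (half-sibs share one parent — one path of length 2: r = (1/2)^2 = 1/4).
r to a full sibling = 1/2 (full sibs share both parents — two paths of length 2: r = 2·(1/2)^2 = 1/2).
r to a grandoffspring = 1/4 (two parent–offspring links: r = (1/2)^2 = 1/4).
Summing one r·B term per recipient: 3·0.25·0.242 + 3·0.5·0.326 + 2·0.25·0.367 = 0.854.

0.854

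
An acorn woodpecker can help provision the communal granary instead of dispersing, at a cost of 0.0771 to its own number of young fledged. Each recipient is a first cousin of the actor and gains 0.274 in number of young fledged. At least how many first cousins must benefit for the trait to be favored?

r to a first cousin = 0.125 (first cousins share one grandparent pair — two paths of length 4: r = 2·(1/2)^4 = 1/8).
Hamilton's rule: n·r·B > C  ⇒  n > C/(r·B) = 0.0771/(0.125·0.274) = 2.251.
The smallest integer exceeding 2.251 is 3.

3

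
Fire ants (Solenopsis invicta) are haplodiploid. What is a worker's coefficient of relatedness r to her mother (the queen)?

0.5

One meiotic link between diploid queen and diploid daughter: r = 1/2.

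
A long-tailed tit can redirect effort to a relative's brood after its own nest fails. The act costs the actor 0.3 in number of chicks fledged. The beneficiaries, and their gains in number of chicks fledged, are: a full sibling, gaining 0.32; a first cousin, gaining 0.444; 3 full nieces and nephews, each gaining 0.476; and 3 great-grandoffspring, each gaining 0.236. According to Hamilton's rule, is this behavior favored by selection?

Yes

Hamilton's rule: the trait is favored when the sum of r·B over every recipient exceeds the actor's cost C.
r to a full sibling = 1/2 (full sibs share both parents — two paths of length 2: r = 2·(1/2)^2 = 1/2).
r to a first cousin = 0.125 (first cousins share one grandparent pair — two paths of length 4: r = 2·(1/2)^4 = 1/8).
r to a full niece or nephew = 1/4 (full aunt/uncle↔niece/nephew: two paths of length 3 through the shared grandparent pair: r = 2·(1/2)^3 = 1/4).
r to a great-grandoffspring = 1/8 (three parent–offspring links: r = (1/2)^3 = 1/8).
Summing one r·B term per recipient: 1·0.5·0.32 + 1·0.125·0.444 + 3·0.25·0.476 + 3·0.125·0.236 = 0.661.
0.661 > 0.3: the indirect benefit exceeds the cost.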